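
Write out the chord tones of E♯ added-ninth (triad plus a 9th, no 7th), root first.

E♯, G𝄪, B♯, F𝄪

Root E♯, quality added-ninth:
Root: E♯
Major 3rd (3rd): G𝄪
Perfect 5th (5th): B♯
Major 9th (9th): F𝄪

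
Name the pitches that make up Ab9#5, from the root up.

A♭  C  E  G♭  B♭

Ab9#5: dominant ninth sharp five on A♭.
Root: A♭
Major 3rd (3rd): C
Augmented 5th (5th): E
Minor 7th (7th): G♭
Major 9th (9th): B♭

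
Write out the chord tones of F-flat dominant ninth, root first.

F-flat, A-flat, C-flat, E-double-flat, G-flat

F-flat dominant ninth is a dominant ninth built on F-flat.
- root: F-flat
- major 3rd: A-flat
- perfect 5th: C-flat
- minor 7th: E-double-flat
- major 9th: G-flat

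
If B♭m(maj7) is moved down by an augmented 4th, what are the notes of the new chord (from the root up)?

An augmented 4th down from Bb is Fb, so the new chord is Fb minor-major seventh.
root → Fb
3rd (minor 3rd) → Abb
5th (perfect 5th) → Cb
7th (major 7th) → Eb

Fb, Abb, Cb, Eb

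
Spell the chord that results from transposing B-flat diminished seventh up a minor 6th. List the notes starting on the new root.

B-flat up a minor 6th → G-flat. New chord: G-flat diminished seventh.
- root: G-flat
- minor 3rd: B-double-flat
- diminished 5th: D-double-flat
- diminished 7th: F-double-flat

G-flat B-double-flat D-double-flat F-double-flat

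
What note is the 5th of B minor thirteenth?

Root of B minor thirteenth = B. The 5th is a perfect 5th: B up a perfect 5th → F-sharp.

F-sharp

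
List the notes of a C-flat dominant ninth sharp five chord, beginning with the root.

C-flat, E-flat, G, B-double-flat, D-flat

Root C-flat, quality dominant ninth sharp five:
- root: C-flat
- major 3rd: E-flat
- augmented 5th: G
- minor 7th: B-double-flat
- major 9th: D-flat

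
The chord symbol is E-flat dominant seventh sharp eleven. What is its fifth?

Bb

E-flat dominant seventh sharp eleven is built on Eb; its 5th is a perfect 5th above the root.
A fifth above E uses the letter B, and the perfect 5th above Eb is Bb.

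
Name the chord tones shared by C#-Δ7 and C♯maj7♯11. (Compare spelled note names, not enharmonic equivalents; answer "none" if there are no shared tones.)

C#-Δ7 = C#, E, G#, B#.
C♯maj7♯11 = C#, E#, G#, B#, F##.
Shared: C#, G#, B#.

C#, G#, B#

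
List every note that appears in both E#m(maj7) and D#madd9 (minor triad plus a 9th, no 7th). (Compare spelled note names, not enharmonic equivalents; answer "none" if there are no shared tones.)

E#m(maj7) = E♯, G♯, B♯, D𝄪.
D#madd9 = D♯, F♯, A♯, E♯.
Shared: E♯.

E♯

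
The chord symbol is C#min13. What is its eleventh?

Root of C#min13 = C#. The 11th is a perfect 11th: C# up a perfect 11th → F#.

F#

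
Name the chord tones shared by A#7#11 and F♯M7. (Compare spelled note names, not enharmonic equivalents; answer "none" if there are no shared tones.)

A#, E#

A#7#11: A# C## E# G# D##
F♯M7: F# A# C# E#
Common to both → A#, E#.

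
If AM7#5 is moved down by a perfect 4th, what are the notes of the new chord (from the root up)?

E  G#  B#  D#

A down a perfect 4th → E. New chord: E augmented major seventh.
- root: E
- major 3rd: G#
- augmented 5th: B#
- major 7th: D#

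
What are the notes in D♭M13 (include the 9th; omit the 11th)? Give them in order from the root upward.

Root Db, quality major thirteenth:
Root: Db
Major 3rd (3rd): F
Perfect 5th (5th): Ab
Major 7th (7th): C
Major 9th (9th): Eb
Major 13th (13th): Bb

Db  F  Ab  C  Eb  Bb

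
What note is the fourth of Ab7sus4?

Ab7sus4 is built on Ab; its 4th is a perfect 4th above the root.
A fourth above A uses the letter D, and the perfect 4th above Ab is Db.

Db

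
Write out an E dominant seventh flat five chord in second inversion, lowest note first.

B-flat D E G-sharp

E dominant seventh flat five = E–G-sharp–B-flat–D; second inversion → fifth (B-flat) lowest.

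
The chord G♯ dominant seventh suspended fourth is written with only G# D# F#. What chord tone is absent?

C#

The full G♯ dominant seventh suspended fourth chord is G#, C#, D#, F#.
Comparing with the voicing, the perfect 4th (4th) — C# — is absent.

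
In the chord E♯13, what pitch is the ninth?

F##

Root of E♯13 = E#. The 9th is a major 9th: E# up a major 9th → F##.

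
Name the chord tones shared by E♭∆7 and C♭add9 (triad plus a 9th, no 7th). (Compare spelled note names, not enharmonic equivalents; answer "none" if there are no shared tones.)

Eb

E♭∆7: Eb G Bb D
C♭add9: Cb Eb Gb Db
Common to both → Eb.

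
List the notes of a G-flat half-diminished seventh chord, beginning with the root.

Gb Bbb Dbb Fb

G-flat half-diminished seventh: half-diminished seventh on Gb.
Root: Gb
Minor 3rd (3rd): Bbb
Diminished 5th (5th): Dbb
Minor 7th (7th): Fb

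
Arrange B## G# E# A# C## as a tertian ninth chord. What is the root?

Arranged so that each adjacent pair is a third by letter name: A# – C## – E# – G# – B##.
The bottom of that stack, A#, is the root (this is A# dominant seventh sharp nine).

A#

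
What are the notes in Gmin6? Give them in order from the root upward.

G Bb D E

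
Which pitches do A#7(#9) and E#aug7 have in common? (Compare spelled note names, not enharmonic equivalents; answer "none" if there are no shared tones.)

E# B##

A#7(#9) = A#, C##, E#, G#, B##.
E#aug7 = E#, G##, B##, D#.
Shared: E#, B##.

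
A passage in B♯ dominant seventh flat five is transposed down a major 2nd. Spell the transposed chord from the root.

A major 2nd down from B-sharp is A-sharp, so the new chord is A-sharp dominant seventh flat five.
root → A-sharp
3rd (major 3rd) → C-double-sharp
5th (diminished 5th) → E
7th (minor 7th) → G-sharp

A-sharp C-double-sharp E G-sharp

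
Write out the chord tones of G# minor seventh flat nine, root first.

G# minor seventh flat nine: minor seventh flat nine on G♯.
G♯ — root
B — minor 3rd
D♯ — perfect 5th
F♯ — minor 7th
A — minor 9th

G♯, B, D♯, F♯, A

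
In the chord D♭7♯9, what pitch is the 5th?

D♭7♯9 is built on Db; its 5th is a perfect 5th above the root.
A fifth above D uses the letter A, and the perfect 5th above Db is Ab.

Ab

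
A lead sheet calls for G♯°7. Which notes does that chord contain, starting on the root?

Root G#, quality diminished seventh:
Root: G#
Minor 3rd (3rd): B
Diminished 5th (5th): D
Diminished 7th (7th): F

G# B D F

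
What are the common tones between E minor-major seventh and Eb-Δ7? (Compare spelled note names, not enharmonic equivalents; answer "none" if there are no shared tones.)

E minor-major seventh = E, G, B, D♯.
Eb-Δ7 = E♭, G♭, B♭, D.
Shared: none.

none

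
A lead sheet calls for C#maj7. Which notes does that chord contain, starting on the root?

C♯, E♯, G♯, B♯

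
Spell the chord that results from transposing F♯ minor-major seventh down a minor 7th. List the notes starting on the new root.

G#, B, D#, F##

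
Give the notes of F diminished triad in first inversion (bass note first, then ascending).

A-flat C-flat F

In root position, F diminished triad is F–A-flat–C-flat.
First inversion puts the third (A-flat) in the bass.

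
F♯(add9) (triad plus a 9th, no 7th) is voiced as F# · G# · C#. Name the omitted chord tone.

A#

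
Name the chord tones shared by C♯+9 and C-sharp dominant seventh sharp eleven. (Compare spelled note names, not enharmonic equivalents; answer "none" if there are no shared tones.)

C♯+9: C# E# G## B D#
C-sharp dominant seventh sharp eleven: C# E# G# B F##
Common to both → C#, E#, B.

C#  E#  B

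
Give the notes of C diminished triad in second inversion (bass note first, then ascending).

G-flat – C – E-flat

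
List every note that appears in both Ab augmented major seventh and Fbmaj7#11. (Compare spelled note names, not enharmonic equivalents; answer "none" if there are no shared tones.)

Ab augmented major seventh: A♭ C E G
Fbmaj7#11: F♭ A♭ C♭ E♭ B♭
Common to both → A♭.

A♭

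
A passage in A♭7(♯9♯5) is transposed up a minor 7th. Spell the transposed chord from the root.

Gb  Bb  D  Fb  A

A minor 7th up from Ab is Gb, so the new chord is Gb dominant seventh sharp nine sharp five.
- root: Gb
- major 3rd: Bb
- augmented 5th: D
- minor 7th: Fb
- augmented 9th: A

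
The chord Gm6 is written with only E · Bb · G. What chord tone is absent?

The full Gm6 chord is G, Bb, D, E.
Comparing with the voicing, the perfect 5th (5th) — D — is absent.

D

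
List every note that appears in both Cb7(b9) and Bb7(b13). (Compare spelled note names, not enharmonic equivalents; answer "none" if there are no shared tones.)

Cb7(b9): Cb Eb Gb Bbb Dbb
Bb7(b13): Bb D F Ab Gb
Common to both → Gb.

Gb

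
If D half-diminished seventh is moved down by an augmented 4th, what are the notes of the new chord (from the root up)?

D down an augmented 4th → Ab. New chord: Ab half-diminished seventh.
- root: Ab
- minor 3rd: Cb
- diminished 5th: Ebb
- minor 7th: Gb

Ab, Cb, Ebb, Gb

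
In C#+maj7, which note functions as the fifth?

C#+maj7 is built on C♯; its 5th is an augmented 5th above the root.
A fifth above C uses the letter G, and the augmented 5th above C♯ is G𝄪.

G𝄪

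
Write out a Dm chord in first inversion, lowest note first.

F, A, D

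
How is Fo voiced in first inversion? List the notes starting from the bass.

Fo = F–Ab–Cb; first inversion → third (Ab) lowest.

Ab Cb F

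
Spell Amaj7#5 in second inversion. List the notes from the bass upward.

E♯  G♯  A  C♯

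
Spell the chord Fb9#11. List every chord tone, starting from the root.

Fb – Ab – Cb – Ebb – Gb – Bb

Fb9#11: dominant ninth sharp eleven on Fb.
Root: Fb
Major 3rd (3rd): Ab
Perfect 5th (5th): Cb
Minor 7th (7th): Ebb
Major 9th (9th): Gb
Augmented 11th (11th): Bb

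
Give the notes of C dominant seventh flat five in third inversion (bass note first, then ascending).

B-flat  C  E  G-flat

C dominant seventh flat five = C–E–G-flat–B-flat; third inversion → seventh (B-flat) lowest.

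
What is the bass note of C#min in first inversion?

C#min in root position is C♯–E–G♯.
First inversion places the third in the bass, which is E.

E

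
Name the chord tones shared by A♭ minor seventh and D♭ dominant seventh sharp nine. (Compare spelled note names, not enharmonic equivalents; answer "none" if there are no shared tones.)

A♭ minor seventh = A-flat, C-flat, E-flat, G-flat.
D♭ dominant seventh sharp nine = D-flat, F, A-flat, C-flat, E.
Shared: A-flat, C-flat.

A-flat C-flat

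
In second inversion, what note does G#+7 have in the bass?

G#+7 in root position is G#–B#–D##–F#.
Second inversion places the fifth in the bass, which is D##.

D##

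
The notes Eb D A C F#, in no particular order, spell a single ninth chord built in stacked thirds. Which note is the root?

Arranged so that each adjacent pair is a third by letter name: D – F# – A – C – Eb.
The bottom of that stack, D, is the root (this is D dominant seventh flat nine).

D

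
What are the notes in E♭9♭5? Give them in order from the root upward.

Eb, G, Bbb, Db, F

E♭9♭5: dominant ninth flat five on Eb.
Eb — root
G — major 3rd
Bbb — diminished 5th
Db — minor 7th
F — major 9th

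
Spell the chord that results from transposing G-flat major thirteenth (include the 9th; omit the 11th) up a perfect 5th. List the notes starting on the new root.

A perfect 5th up from Gb is Db, so the new chord is Db major thirteenth.
- root: Db
- major 3rd: F
- perfect 5th: Ab
- major 7th: C
- major 9th: Eb
- major 13th: Bb

Db F Ab C Eb Bb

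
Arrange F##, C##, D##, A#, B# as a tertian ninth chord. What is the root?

B#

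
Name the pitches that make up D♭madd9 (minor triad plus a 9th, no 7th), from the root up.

Db – Fb – Ab – Eb

D♭madd9 is a minor added-ninth built on Db.
root → Db
3rd (minor 3rd) → Fb
5th (perfect 5th) → Ab
9th (major 9th) → Eb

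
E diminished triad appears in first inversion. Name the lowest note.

G

E diminished triad = E–G–B-flat. First inversion → third in the bass = G.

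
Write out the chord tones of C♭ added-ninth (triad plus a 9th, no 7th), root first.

C♭ added-ninth is an added-ninth built on Cb.
- root: Cb
- major 3rd: Eb
- perfect 5th: Gb
- major 9th: Db

Cb, Eb, Gb, Db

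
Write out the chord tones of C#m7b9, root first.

C#m7b9 is a minor seventh flat nine built on C#.
C# — root
E — minor 3rd
G# — perfect 5th
B — minor 7th
D — minor 9th

C#, E, G#, B, D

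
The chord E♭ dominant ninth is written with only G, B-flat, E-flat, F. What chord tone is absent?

D-flat

The full E♭ dominant ninth chord is E-flat, G, B-flat, D-flat, F.
Comparing with the voicing, the minor 7th (7th) — D-flat — is absent.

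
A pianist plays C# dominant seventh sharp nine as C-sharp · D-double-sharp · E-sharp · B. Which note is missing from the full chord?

C# dominant seventh sharp nine = C-sharp, E-sharp, G-sharp, B, D-double-sharp. The voicing lacks the 5th (perfect 5th), G-sharp.

G-sharp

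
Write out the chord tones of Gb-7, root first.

Gb-7 is a minor seventh built on Gb.
root → Gb
3rd (minor 3rd) → Bbb
5th (perfect 5th) → Db
7th (minor 7th) → Fb

Gb, Bbb, Db, Fb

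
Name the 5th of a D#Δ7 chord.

D#Δ7 is built on D#; its 5th is a perfect 5th above the root.
A fifth above D uses the letter A, and the perfect 5th above D# is A#.

A#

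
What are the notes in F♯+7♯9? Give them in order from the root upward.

F# A# C## E G##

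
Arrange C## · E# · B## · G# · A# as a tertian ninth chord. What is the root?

Stacking in thirds gives A# – C## – E# – G# – B##, so A# is the root — A# dominant seventh sharp nine.

A#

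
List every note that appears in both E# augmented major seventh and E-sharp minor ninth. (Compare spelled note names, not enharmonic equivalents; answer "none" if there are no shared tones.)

E-sharp

E# augmented major seventh: E-sharp G-double-sharp B-double-sharp D-double-sharp
E-sharp minor ninth: E-sharp G-sharp B-sharp D-sharp F-double-sharp
Common to both → E-sharp.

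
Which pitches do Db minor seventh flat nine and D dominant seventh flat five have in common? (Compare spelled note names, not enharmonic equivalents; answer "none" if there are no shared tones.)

Db minor seventh flat nine: D-flat F-flat A-flat C-flat E-double-flat
D dominant seventh flat five: D F-sharp A-flat C
Common to both → A-flat.

A-flat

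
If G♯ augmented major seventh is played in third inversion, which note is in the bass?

F-double-sharp

G♯ augmented major seventh = G-sharp–B-sharp–D-double-sharp–F-double-sharp. Third inversion → seventh in the bass = F-double-sharp.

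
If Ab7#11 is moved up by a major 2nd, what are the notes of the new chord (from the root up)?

Ab up a major 2nd → Bb. New chord: Bb dominant seventh sharp eleven.
- root: Bb
- major 3rd: D
- perfect 5th: F
- minor 7th: Ab
- augmented 11th: E

Bb  D  F  Ab  E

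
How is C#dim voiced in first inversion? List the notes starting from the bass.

E, G, C#

In root position, C#dim is C#–E–G.
First inversion puts the third (E) in the bass.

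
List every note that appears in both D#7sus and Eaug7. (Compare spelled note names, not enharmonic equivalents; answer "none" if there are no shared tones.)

D#7sus: D♯ G♯ A♯ C♯
Eaug7: E G♯ B♯ D
Common to both → G♯.

G♯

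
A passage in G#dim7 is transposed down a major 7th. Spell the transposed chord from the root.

A C E♭ G♭

A major 7th down from G♯ is A, so the new chord is A diminished seventh.
root → A
3rd (minor 3rd) → C
5th (diminished 5th) → E♭
7th (diminished 7th) → G♭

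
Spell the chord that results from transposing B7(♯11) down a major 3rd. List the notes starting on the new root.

G, B, D, F, C#

A major 3rd down from B is G, so the new chord is G dominant seventh sharp eleven.
- root: G
- major 3rd: B
- perfect 5th: D
- minor 7th: F
- augmented 11th: C#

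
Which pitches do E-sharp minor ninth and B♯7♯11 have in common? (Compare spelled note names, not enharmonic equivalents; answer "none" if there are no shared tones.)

B#, F##

E-sharp minor ninth: E# G# B# D# F##
B♯7♯11: B# D## F## A# E##
Common to both → B#, F##.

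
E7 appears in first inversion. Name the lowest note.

E7 = E–G#–B–D. First inversion → third in the bass = G#.

G#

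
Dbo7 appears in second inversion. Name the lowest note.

Dbo7 = Db–Fb–Abb–Cbb. Second inversion → fifth in the bass = Abb.

Abb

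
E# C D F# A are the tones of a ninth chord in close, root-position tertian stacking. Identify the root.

Stacking in thirds gives D – F# – A – C – E#, so D is the root — D dominant seventh sharp nine.

D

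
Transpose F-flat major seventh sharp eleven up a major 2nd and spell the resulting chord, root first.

A major 2nd up from Fb is Gb, so the new chord is Gb major seventh sharp eleven.
root → Gb
3rd (major 3rd) → Bb
5th (perfect 5th) → Db
7th (major 7th) → F
11th (augmented 11th) → C

Gb – Bb – Db – F – C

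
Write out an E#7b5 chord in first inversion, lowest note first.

E#7b5 = E#–G##–B–D#; first inversion → third (G##) lowest.

G## B D# E#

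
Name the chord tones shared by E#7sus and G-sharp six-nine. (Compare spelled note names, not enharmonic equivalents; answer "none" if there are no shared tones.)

E♯, A♯, B♯, D♯

E#7sus = E♯, A♯, B♯, D♯.
G-sharp six-nine = G♯, B♯, D♯, E♯, A♯.
Shared: E♯, A♯, B♯, D♯.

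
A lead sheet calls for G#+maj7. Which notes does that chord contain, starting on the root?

G♯  B♯  D𝄪  F𝄪

G#+maj7: augmented major seventh on G♯.
Root: G♯
Major 3rd (3rd): B♯
Augmented 5th (5th): D𝄪
Major 7th (7th): F𝄪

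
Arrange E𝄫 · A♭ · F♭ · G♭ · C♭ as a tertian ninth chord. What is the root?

Stacking in thirds gives F♭ – A♭ – C♭ – E𝄫 – G♭, so F♭ is the root — F♭ dominant ninth.

F♭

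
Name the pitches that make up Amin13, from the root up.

Root A, quality minor thirteenth:
A — root
C — minor 3rd
E — perfect 5th
G — minor 7th
B — major 9th
D — perfect 11th
F♯ — major 13th

A  C  E  G  B  D  F♯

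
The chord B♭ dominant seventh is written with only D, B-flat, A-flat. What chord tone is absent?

B♭ dominant seventh = B-flat, D, F, A-flat. The voicing lacks the 5th (perfect 5th), F.

F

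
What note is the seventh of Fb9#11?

Fb9#11 is built on Fb; its 7th is a minor 7th above the root.
A seventh above F uses the letter E, and the minor 7th above Fb is Ebb.

Ebb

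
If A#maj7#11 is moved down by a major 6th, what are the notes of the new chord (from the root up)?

C#, E#, G#, B#, F##

A# down a major 6th → C#. New chord: C# major seventh sharp eleven.
root → C#
3rd (major 3rd) → E#
5th (perfect 5th) → G#
7th (major 7th) → B#
11th (augmented 11th) → F##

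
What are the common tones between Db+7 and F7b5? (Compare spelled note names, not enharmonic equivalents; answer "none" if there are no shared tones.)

F – A – Cb

Db+7: Db F A Cb
F7b5: F A Cb Eb
Common to both → F, A, Cb.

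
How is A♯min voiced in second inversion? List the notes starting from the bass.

E♯, A♯, C♯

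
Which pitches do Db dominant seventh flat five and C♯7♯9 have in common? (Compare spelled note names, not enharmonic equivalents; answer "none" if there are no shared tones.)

Db dominant seventh flat five = Db, F, Abb, Cb.
C♯7♯9 = C#, E#, G#, B, D##.
Shared: none.

none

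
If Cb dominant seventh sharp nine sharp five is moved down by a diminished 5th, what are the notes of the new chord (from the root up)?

F, A, C#, Eb, G#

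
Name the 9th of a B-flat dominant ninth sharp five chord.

C

Root of B-flat dominant ninth sharp five = B-flat. The 9th is a major 9th: B-flat up a major 9th → C.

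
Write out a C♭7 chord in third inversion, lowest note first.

C♭7 = Cb–Eb–Gb–Bbb; third inversion → seventh (Bbb) lowest.

Bbb Cb Eb Gb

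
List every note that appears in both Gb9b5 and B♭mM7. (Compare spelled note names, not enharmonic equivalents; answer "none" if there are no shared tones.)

Gb9b5 = Gb, Bb, Dbb, Fb, Ab.
B♭mM7 = Bb, Db, F, A.
Shared: Bb.

Bb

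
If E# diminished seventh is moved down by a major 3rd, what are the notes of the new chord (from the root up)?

C♯ – E – G – B♭

Transposed root: E♯ → C♯ (major 3rd down). So we spell C♯ diminished seventh:
Root: C♯
Minor 3rd (3rd): E
Diminished 5th (5th): G
Diminished 7th (7th): B♭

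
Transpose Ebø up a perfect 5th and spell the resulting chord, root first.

A perfect 5th up from E♭ is B♭, so the new chord is B♭ half-diminished seventh.
B♭ — root
D♭ — minor 3rd
F♭ — diminished 5th
A♭ — minor 7th

B♭, D♭, F♭, A♭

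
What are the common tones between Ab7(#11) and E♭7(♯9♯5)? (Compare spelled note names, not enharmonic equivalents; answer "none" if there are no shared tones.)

Ab7(#11) = A♭, C, E♭, G♭, D.
E♭7(♯9♯5) = E♭, G, B, D♭, F♯.
Shared: E♭.

E♭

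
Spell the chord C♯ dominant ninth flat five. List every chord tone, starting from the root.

C♯ dominant ninth flat five: dominant ninth flat five on C#.
root → C#
3rd (major 3rd) → E#
5th (diminished 5th) → G
7th (minor 7th) → B
9th (major 9th) → D#

C#, E#, G, B, D#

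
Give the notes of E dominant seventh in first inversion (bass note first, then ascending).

G-sharp – B – D – E

In root position, E dominant seventh is E–G-sharp–B–D.
First inversion puts the third (G-sharp) in the bass.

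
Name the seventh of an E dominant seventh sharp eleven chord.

D

Root of E dominant seventh sharp eleven = E. The 7th is a minor 7th: E up a minor 7th → D.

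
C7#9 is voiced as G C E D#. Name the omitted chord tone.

Bb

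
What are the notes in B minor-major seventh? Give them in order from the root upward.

B, D, F-sharp, A-sharp

B minor-major seventh is a minor-major seventh built on B.
B — root
D — minor 3rd
F-sharp — perfect 5th
A-sharp — major 7th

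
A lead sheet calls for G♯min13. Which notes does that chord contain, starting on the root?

G♯ B D♯ F♯ A♯ C♯ E♯

G♯min13 is a minor thirteenth built on G♯.
- root: G♯
- minor 3rd: B
- perfect 5th: D♯
- minor 7th: F♯
- major 9th: A♯
- perfect 11th: C♯
- major 13th: E♯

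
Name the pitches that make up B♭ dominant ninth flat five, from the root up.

Bb – D – Fb – Ab – C

B♭ dominant ninth flat five: dominant ninth flat five on Bb.
Root: Bb
Major 3rd (3rd): D
Diminished 5th (5th): Fb
Minor 7th (7th): Ab
Major 9th (9th): C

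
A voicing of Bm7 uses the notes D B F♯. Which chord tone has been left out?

The full Bm7 chord is B, D, F♯, A.
Comparing with the voicing, the minor 7th (7th) — A — is absent.

A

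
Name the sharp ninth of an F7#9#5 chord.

G#

Root of F7#9#5 = F. The 9th is an augmented 9th: F up an augmented 9th → G#.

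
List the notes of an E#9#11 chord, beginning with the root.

E# G## B# D# F## A##

E#9#11: dominant ninth sharp eleven on E#.
E# — root
G## — major 3rd
B# — perfect 5th
D# — minor 7th
F## — major 9th
A## — augmented 11th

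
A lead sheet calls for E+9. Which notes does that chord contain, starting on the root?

E, G#, B#, D, F#

E+9 is a dominant ninth sharp five built on E.
root → E
3rd (major 3rd) → G#
5th (augmented 5th) → B#
7th (minor 7th) → D
9th (major 9th) → F#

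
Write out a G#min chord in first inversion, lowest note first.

In root position, G#min is G♯–B–D♯.
First inversion puts the third (B) in the bass.

B, D♯, G♯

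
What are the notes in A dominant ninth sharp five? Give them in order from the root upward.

A dominant ninth sharp five is a dominant ninth sharp five built on A.
root → A
3rd (major 3rd) → C-sharp
5th (augmented 5th) → E-sharp
7th (minor 7th) → G
9th (major 9th) → B

A, C-sharp, E-sharp, G, B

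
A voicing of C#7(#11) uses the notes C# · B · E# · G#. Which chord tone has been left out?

The full C#7(#11) chord is C#, E#, G#, B, F##.
Comparing with the voicing, the augmented 11th (11th) — F## — is absent.

F##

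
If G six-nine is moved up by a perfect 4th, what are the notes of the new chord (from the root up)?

Transposed root: G → C (perfect 4th up). So we spell C six-nine:
Root: C
Major 3rd (3rd): E
Perfect 5th (5th): G
Major 6th (6th): A
Major 9th (9th): D

C, E, G, A, D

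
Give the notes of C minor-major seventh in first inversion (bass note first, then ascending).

E♭, G, B, C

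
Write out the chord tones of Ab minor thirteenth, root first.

Root A-flat, quality minor thirteenth:
- root: A-flat
- minor 3rd: C-flat
- perfect 5th: E-flat
- minor 7th: G-flat
- major 9th: B-flat
- perfect 11th: D-flat
- major 13th: F

A-flat C-flat E-flat G-flat B-flat D-flat F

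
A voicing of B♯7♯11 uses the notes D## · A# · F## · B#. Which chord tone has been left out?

The full B♯7♯11 chord is B#, D##, F##, A#, E##.
Comparing with the voicing, the augmented 11th (11th) — E## — is absent.

E##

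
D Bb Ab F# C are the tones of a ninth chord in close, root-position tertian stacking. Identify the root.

Bb

Arranged so that each adjacent pair is a third by letter name: Bb – D – F# – Ab – C.
The bottom of that stack, Bb, is the root (this is Bb dominant ninth sharp five).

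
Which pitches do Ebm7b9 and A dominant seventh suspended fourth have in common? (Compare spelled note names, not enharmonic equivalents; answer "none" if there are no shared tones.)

none

Ebm7b9: Eb Gb Bb Db Fb
A dominant seventh suspended fourth: A D E G
Common to both → none.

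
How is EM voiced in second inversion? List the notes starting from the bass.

B  E  G♯

In root position, EM is E–G♯–B.
Second inversion puts the fifth (B) in the bass.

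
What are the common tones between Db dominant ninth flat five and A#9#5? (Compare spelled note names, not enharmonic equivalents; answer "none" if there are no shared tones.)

none

Db dominant ninth flat five: Db F Abb Cb Eb
A#9#5: A# C## E## G# B#
Common to both → none.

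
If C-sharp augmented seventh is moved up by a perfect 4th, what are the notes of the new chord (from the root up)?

F#  A#  C##  E

A perfect 4th up from C# is F#, so the new chord is F# augmented seventh.
root → F#
3rd (major 3rd) → A#
5th (augmented 5th) → C##
7th (minor 7th) → E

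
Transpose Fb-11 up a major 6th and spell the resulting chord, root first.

Transposed root: Fb → Db (major 6th up). So we spell Db minor eleventh:
Db — root
Fb — minor 3rd
Ab — perfect 5th
Cb — minor 7th
Eb — major 9th
Gb — perfect 11th

Db, Fb, Ab, Cb, Eb, Gb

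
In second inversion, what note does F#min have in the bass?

C#

F#min in root position is F#–A–C#.
Second inversion places the fifth in the bass, which is C#.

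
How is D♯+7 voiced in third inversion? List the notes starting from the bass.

C#, D#, F##, A##

D♯+7 = D#–F##–A##–C#; third inversion → seventh (C#) lowest.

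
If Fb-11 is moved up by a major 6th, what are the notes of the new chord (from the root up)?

Db, Fb, Ab, Cb, Eb, Gb

Transposed root: Fb → Db (major 6th up). So we spell Db minor eleventh:
Root: Db
Minor 3rd (3rd): Fb
Perfect 5th (5th): Ab
Minor 7th (7th): Cb
Major 9th (9th): Eb
Perfect 11th (11th): Gb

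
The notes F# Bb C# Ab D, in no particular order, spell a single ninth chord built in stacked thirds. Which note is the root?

Arranged so that each adjacent pair is a third by letter name: Bb – D – F# – Ab – C#.
The bottom of that stack, Bb, is the root (this is Bb dominant seventh sharp nine sharp five).

Bb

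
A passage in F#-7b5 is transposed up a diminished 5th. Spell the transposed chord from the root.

C, Eb, Gb, Bb

A diminished 5th up from F# is C, so the new chord is C half-diminished seventh.
root → C
3rd (minor 3rd) → Eb
5th (diminished 5th) → Gb
7th (minor 7th) → Bb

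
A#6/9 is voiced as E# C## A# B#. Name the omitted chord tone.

F##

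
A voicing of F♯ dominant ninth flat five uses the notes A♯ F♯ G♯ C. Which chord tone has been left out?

E

F♯ dominant ninth flat five = F♯, A♯, C, E, G♯. The voicing lacks the 7th (minor 7th), E.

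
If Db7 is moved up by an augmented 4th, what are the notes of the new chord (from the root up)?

An augmented 4th up from Db is G, so the new chord is G dominant seventh.
G — root
B — major 3rd
D — perfect 5th
F — minor 7th

G – B – D – F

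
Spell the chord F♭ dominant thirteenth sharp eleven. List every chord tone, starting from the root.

F-flat – A-flat – C-flat – E-double-flat – G-flat – B-flat – D-flat

Root F-flat, quality dominant thirteenth sharp eleven:
- root: F-flat
- major 3rd: A-flat
- perfect 5th: C-flat
- minor 7th: E-double-flat
- major 9th: G-flat
- augmented 11th: B-flat
- major 13th: D-flat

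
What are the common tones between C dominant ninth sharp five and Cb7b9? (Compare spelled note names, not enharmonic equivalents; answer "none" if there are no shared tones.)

none

C dominant ninth sharp five: C E G♯ B♭ D
Cb7b9: C♭ E♭ G♭ B𝄫 D𝄫
Common to both → none.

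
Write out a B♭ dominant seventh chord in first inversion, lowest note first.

D  F  A-flat  B-flat

B♭ dominant seventh = B-flat–D–F–A-flat; first inversion → third (D) lowest.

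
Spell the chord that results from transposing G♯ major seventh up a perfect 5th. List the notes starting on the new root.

D-sharp  F-double-sharp  A-sharp  C-double-sharp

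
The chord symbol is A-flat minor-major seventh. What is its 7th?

G

A-flat minor-major seventh is built on Ab; its 7th is a major 7th above the root.
A seventh above A uses the letter G, and the major 7th above Ab is G.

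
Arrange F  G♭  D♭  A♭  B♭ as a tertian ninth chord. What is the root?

Arranged so that each adjacent pair is a third by letter name: G♭ – B♭ – D♭ – F – A♭.
The bottom of that stack, G♭, is the root (this is G♭ major ninth).

G♭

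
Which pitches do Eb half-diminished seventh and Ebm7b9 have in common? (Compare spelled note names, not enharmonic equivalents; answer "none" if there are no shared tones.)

E♭, G♭, D♭

Eb half-diminished seventh: E♭ G♭ B𝄫 D♭
Ebm7b9: E♭ G♭ B♭ D♭ F♭
Common to both → E♭, G♭, D♭.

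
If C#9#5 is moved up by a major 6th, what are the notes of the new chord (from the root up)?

Transposed root: C# → A# (major 6th up). So we spell A# dominant ninth sharp five:
root → A#
3rd (major 3rd) → C##
5th (augmented 5th) → E##
7th (minor 7th) → G#
9th (major 9th) → B#

A#  C##  E##  G#  B#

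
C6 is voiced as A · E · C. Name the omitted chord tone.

G

C6 = C, E, G, A. The voicing lacks the 5th (perfect 5th), G.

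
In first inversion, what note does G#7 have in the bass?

G#7 in root position is G#–B#–D#–F#.
First inversion places the third in the bass, which is B#.

B#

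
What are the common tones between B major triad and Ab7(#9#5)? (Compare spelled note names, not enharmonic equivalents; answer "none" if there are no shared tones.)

B

B major triad: B D# F#
Ab7(#9#5): Ab C E Gb B
Common to both → B.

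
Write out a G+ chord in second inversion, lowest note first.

G+ = G–B–D♯; second inversion → fifth (D♯) lowest.

D♯ – G – B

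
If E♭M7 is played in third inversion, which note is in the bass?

D

E♭M7 in root position is Eb–G–Bb–D.
Third inversion places the seventh in the bass, which is D.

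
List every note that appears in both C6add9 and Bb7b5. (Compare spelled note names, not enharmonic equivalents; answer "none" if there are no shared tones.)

D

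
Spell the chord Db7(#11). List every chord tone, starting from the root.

Db F Ab Cb G

Root Db, quality dominant seventh sharp eleven:
root → Db
3rd (major 3rd) → F
5th (perfect 5th) → Ab
7th (minor 7th) → Cb
11th (augmented 11th) → G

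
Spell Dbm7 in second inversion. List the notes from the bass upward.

Ab – Cb – Db – Fb

Dbm7 = Db–Fb–Ab–Cb; second inversion → fifth (Ab) lowest.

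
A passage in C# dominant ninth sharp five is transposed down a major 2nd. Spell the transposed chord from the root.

C# down a major 2nd → B. New chord: B dominant ninth sharp five.
Root: B
Major 3rd (3rd): D#
Augmented 5th (5th): F##
Minor 7th (7th): A
Major 9th (9th): C#

B  D#  F##  A  C#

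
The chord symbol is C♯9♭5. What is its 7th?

Root of C♯9♭5 = C#. The 7th is a minor 7th: C# up a minor 7th → B.

B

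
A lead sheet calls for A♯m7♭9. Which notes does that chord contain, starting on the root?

A♯  C♯  E♯  G♯  B

A♯m7♭9 is a minor seventh flat nine built on A♯.
Root: A♯
Minor 3rd (3rd): C♯
Perfect 5th (5th): E♯
Minor 7th (7th): G♯
Minor 9th (9th): B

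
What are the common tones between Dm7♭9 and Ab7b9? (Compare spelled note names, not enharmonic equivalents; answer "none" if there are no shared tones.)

Dm7♭9 = D, F, A, C, Eb.
Ab7b9 = Ab, C, Eb, Gb, Bbb.
Shared: C, Eb.

C, Eb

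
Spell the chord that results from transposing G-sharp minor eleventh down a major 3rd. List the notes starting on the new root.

A major 3rd down from G# is E, so the new chord is E minor eleventh.
Root: E
Minor 3rd (3rd): G
Perfect 5th (5th): B
Minor 7th (7th): D
Major 9th (9th): F#
Perfect 11th (11th): A

E – G – B – D – F# – A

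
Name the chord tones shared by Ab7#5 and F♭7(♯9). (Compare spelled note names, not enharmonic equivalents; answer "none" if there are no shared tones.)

A♭

Ab7#5: A♭ C E G♭
F♭7(♯9): F♭ A♭ C♭ E𝄫 G
Common to both → A♭.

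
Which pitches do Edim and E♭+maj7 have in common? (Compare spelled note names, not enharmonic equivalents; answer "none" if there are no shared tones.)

Edim: E G Bb
E♭+maj7: Eb G B D
Common to both → G.

G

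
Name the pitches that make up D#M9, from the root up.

Root D#, quality major ninth:
root → D#
3rd (major 3rd) → F##
5th (perfect 5th) → A#
7th (major 7th) → C##
9th (major 9th) → E#

D# F## A# C## E#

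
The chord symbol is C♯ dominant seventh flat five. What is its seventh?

B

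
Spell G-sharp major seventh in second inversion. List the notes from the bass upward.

D-sharp, F-double-sharp, G-sharp, B-sharp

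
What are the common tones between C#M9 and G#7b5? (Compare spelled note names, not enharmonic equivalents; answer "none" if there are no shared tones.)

G#  B#

C#M9: C# E# G# B# D#
G#7b5: G# B# D F#
Common to both → G#, B#.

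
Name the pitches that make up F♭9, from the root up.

Fb – Ab – Cb – Ebb – Gb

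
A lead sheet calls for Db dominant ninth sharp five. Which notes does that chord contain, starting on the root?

Db  F  A  Cb  Eb

Db dominant ninth sharp five: dominant ninth sharp five on Db.
- root: Db
- major 3rd: F
- augmented 5th: A
- minor 7th: Cb
- major 9th: Eb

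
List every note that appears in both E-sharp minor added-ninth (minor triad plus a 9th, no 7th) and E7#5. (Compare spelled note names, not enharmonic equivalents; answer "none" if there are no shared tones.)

G#, B#

E-sharp minor added-ninth: E# G# B# F##
E7#5: E G# B# D
Common to both → G#, B#.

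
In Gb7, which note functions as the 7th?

Root of Gb7 = Gb. The 7th is a minor 7th: Gb up a minor 7th → Fb.

Fb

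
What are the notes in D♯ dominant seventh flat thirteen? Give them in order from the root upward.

D#, F##, A#, C#, B

D♯ dominant seventh flat thirteen is a dominant seventh flat thirteen built on D#.
Root: D#
Major 3rd (3rd): F##
Perfect 5th (5th): A#
Minor 7th (7th): C#
Minor 13th (13th): B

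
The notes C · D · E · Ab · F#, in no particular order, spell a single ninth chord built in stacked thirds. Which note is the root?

D

Stacking in thirds gives D – F# – Ab – C – E, so D is the root — D dominant ninth flat five.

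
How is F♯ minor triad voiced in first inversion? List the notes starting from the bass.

In root position, F♯ minor triad is F#–A–C#.
First inversion puts the third (A) in the bass.

A – C# – F#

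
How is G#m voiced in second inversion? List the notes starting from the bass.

D♯  G♯  B

In root position, G#m is G♯–B–D♯.
Second inversion puts the fifth (D♯) in the bass.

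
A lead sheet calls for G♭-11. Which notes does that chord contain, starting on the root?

G♭-11 is a minor eleventh built on Gb.
root → Gb
3rd (minor 3rd) → Bbb
5th (perfect 5th) → Db
7th (minor 7th) → Fb
9th (major 9th) → Ab
11th (perfect 11th) → Cb

Gb  Bbb  Db  Fb  Ab  Cb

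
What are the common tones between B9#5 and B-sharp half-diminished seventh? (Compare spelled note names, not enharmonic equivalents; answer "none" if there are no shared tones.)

D#

B9#5 = B, D#, F##, A, C#.
B-sharp half-diminished seventh = B#, D#, F#, A#.
Shared: D#.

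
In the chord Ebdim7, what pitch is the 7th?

Dbb

Ebdim7 is built on Eb; its 7th is a diminished 7th above the root.
A seventh above E uses the letter D, and the diminished 7th above Eb is Dbb.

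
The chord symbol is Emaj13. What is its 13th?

Emaj13 is built on E; its 13th is a major 13th above the root.
A sixth above E uses the letter C, and the major 13th above E is C♯.

C♯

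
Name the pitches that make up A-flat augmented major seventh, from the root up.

Ab, C, E, G

A-flat augmented major seventh is an augmented major seventh built on Ab.
- root: Ab
- major 3rd: C
- augmented 5th: E
- major 7th: G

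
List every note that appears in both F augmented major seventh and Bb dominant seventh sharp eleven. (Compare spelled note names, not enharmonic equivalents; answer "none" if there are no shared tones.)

F E

F augmented major seventh = F, A, C-sharp, E.
Bb dominant seventh sharp eleven = B-flat, D, F, A-flat, E.
Shared: F, E.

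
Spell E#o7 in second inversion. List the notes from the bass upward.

E#o7 = E#–G#–B–D; second inversion → fifth (B) lowest.

B, D, E#, G#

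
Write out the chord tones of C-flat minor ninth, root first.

C-flat  E-double-flat  G-flat  B-double-flat  D-flat

C-flat minor ninth: minor ninth on C-flat.
- root: C-flat
- minor 3rd: E-double-flat
- perfect 5th: G-flat
- minor 7th: B-double-flat
- major 9th: D-flat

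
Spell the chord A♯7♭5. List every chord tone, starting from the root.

Root A#, quality dominant seventh flat five:
A# — root
C## — major 3rd
E — diminished 5th
G# — minor 7th

A# – C## – E – G#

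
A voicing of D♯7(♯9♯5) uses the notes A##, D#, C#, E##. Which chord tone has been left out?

F##

The full D♯7(♯9♯5) chord is D#, F##, A##, C#, E##.
Comparing with the voicing, the major 3rd (3rd) — F## — is absent.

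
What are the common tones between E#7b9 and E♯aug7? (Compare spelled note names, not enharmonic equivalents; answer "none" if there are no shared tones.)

E♯  G𝄪  D♯

E#7b9: E♯ G𝄪 B♯ D♯ F♯
E♯aug7: E♯ G𝄪 B𝄪 D♯
Common to both → E♯, G𝄪, D♯.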